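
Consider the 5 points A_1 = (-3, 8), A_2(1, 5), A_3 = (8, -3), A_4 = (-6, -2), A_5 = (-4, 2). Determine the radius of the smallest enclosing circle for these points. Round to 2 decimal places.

7.97

The minimum enclosing circle is determined by three boundary points: A_1, A_3, A_4.
Their circumcentre is (33/26, 33/26) with r² = 21473/338.
The farthest remaining point A_5 is at distance² 9565/338 ≤ 21473/338.
r = √(21473/338) ≈ 7.97.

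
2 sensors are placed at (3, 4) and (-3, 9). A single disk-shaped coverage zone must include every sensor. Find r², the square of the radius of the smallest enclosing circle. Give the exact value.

The smallest circle enclosing two points has them as diameter endpoints.
Centre = midpoint = (0, 6.5); r² = |(3, 4)−(-3, 9)|²/4 = 61/4 = 15.25.

15.25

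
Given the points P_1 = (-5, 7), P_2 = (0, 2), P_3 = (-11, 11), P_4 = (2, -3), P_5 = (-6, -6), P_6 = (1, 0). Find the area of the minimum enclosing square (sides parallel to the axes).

The bounding box has width 13 and height 17.
An axis-aligned square enclosing the set must have side ≥ max(width, height).
So the minimum side is max(13, 17) = 17.
Area = 17² = 289.

289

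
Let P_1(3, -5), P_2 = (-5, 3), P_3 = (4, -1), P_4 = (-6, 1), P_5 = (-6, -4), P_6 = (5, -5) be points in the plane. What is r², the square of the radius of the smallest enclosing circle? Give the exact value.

62525/1521

A smallest enclosing disk is always determined by at most three of the input points on its boundary.
The minimum enclosing circle is determined by three boundary points: P_2, P_5, P_6.
Their circumcentre is (-8/39, -49/39) with r² = 62525/1521.
The farthest remaining point P_4 is at distance² 58820/1521 ≤ 62525/1521.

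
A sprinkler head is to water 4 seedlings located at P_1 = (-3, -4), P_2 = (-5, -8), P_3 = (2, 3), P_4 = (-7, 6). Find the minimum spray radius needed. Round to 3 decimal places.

A smallest enclosing disk is always determined by at most three of the input points on its boundary.
The minimum enclosing circle is determined by three boundary points: P_2, P_3, P_4.
Their circumcentre is (-4.25, -0.75) with r² = 53.125.
The farthest remaining point P_1 is at distance² 12.125 ≤ 53.125.
r = √(53.125) ≈ 7.289.

7.289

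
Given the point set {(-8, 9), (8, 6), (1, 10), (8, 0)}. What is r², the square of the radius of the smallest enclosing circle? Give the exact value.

A smallest enclosing disk is always determined by at most three of the input points on its boundary.
The farthest pair is (-8, 9)–(8, 0) with squared distance 337. The circle on this segment as diameter has centre (0, 4.5) and r² = 337/4 = 84.25.
Check (8, 6): distance² to centre = 66.25 ≤ 84.25, so it lies inside.
All remaining points lie in this disk, and no smaller disk contains both endpoints, so this is the minimum enclosing circle.

84.25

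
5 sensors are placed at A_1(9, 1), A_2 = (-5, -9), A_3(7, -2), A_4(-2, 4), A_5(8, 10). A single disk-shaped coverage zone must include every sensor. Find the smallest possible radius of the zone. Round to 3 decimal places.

By Welzl's lemma the MEC is supported by two points (diametrically opposite) or three points (on a circumcircle).
The farthest pair is A_2–A_5 with squared distance 530. The circle on this segment as diameter has centre (1.5, 0.5) and r² = 530/4 = 132.5.
Check A_1: distance² to centre = 56.5 ≤ 132.5, so it lies inside.
All remaining points lie in this disk, and no smaller disk contains both endpoints, so this is the minimum enclosing circle.
r = √(132.5) ≈ 11.511.

11.511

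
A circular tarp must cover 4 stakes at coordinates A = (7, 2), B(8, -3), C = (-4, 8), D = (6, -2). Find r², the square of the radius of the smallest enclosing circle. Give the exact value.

66.25

A smallest enclosing disk is always determined by at most three of the input points on its boundary.
The farthest pair is B–C with squared distance 265. The circle on this segment as diameter has centre (2, 2.5) and r² = 265/4 = 66.25.
Check A: distance² to centre = 25.25 ≤ 66.25, so it lies inside.
All remaining points lie in this disk, and no smaller disk contains both endpoints, so this is the minimum enclosing circle.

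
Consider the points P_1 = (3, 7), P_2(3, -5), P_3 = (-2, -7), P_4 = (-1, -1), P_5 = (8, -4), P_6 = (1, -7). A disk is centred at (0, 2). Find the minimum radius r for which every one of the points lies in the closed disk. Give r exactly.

10

The required radius is the distance from (0, 2) to the farthest point.
Squared distances: 34, 58, 85, 10, 100, 82.
Maximum is 100, attained at P_5.
r = √100 = 10.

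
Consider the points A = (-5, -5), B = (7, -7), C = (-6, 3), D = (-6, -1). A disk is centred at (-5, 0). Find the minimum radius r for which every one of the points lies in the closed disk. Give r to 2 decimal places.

The required radius is the distance from (-5, 0) to the farthest point.
Squared distances: 25, 193, 10, 2.
Maximum is 193, attained at B.
r = √193 ≈ 13.89.

13.89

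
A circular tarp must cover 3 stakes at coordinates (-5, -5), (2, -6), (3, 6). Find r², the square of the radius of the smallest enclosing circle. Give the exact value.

Call the three points A, B, C in the order given.
Side lengths²: AB² = 50, AC² = 185, BC² = 145.
Since AC² = 185 < 145 + 50 = 195, the triangle is acute, so the smallest enclosing circle is the circumcircle.
Circumcentre = (-23/34, 9/34), r² = 26825/578.

26825/578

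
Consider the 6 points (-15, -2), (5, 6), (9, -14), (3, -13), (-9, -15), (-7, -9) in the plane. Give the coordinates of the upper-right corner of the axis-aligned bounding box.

(9, 6)

x-range [-15, 9], y-range [-15, 6].
The upper-right corner is (9, 6).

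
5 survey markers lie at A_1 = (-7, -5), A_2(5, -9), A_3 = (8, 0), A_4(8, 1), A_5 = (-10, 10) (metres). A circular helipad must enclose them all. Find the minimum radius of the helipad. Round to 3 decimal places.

12.104

The minimum enclosing circle of a finite set is fixed by two of the points (as a diameter) or three (as a circumcircle).
The farthest pair is A_2–A_5 with squared distance 586. The circle on this segment as diameter has centre (-2.5, 0.5) and r² = 586/4 = 146.5.
Check A_1: distance² to centre = 50.5 ≤ 146.5, so it lies inside.
All remaining points lie in this disk, and no smaller disk contains both endpoints, so this is the minimum enclosing circle.
r = √(146.5) ≈ 12.104.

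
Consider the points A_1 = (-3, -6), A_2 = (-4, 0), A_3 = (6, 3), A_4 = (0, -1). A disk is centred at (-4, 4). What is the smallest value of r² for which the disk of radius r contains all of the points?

The required radius is the distance from (-4, 4) to the farthest point.
Squared distances: 101, 16, 101, 41.
Maximum is 101, attained at A_1.

101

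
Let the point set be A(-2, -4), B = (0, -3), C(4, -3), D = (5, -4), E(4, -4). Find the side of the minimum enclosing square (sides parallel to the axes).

The bounding box has width 7 and height 1.
An axis-aligned square enclosing the set must have side ≥ max(width, height).
So the minimum side is max(7, 1) = 7.

7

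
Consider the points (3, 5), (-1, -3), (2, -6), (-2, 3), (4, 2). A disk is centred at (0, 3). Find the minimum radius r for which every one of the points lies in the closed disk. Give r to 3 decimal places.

The required radius is the distance from (0, 3) to the farthest point.
Squared distances: 13, 37, 85, 4, 17.
Maximum is 85, attained at (2, -6).
r = √85 ≈ 9.220.

9.220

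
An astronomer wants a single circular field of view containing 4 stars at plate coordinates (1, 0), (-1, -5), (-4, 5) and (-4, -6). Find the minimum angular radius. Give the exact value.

The farthest pair is (-4, 5)–(-4, -6) with squared distance 121. The circle on this segment as diameter has centre (-4, -0.5) and r² = 121/4 = 30.25.
Check (1, 0): distance² to centre = 25.25 ≤ 30.25, so it lies inside.
All remaining points lie in this disk, and no smaller disk contains both endpoints, so this is the minimum enclosing circle.
r = √(30.25) = 5.5.

5.5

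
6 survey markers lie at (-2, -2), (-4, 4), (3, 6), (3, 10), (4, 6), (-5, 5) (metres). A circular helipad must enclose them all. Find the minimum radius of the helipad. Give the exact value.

6.5

The minimum enclosing circle of a finite set is fixed by two of the points (as a diameter) or three (as a circumcircle).
The farthest pair is (-2, -2)–(3, 10) with squared distance 169. The circle on this segment as diameter has centre (0.5, 4) and r² = 169/4 = 42.25.
Check (-4, 4): distance² to centre = 20.25 ≤ 42.25, so it lies inside.
All remaining points lie in this disk, and no smaller disk contains both endpoints, so this is the minimum enclosing circle.
r = √(42.25) = 6.5.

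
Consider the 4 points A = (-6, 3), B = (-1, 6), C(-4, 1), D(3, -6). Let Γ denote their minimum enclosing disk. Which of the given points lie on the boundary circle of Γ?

A, B, D

The minimum enclosing circle is determined by three boundary points: A, B, D.
Their circumcentre is (-0.5, -0.5) with r² = 42.5.
The farthest remaining point C is at distance² 14.5 ≤ 42.5.
The points at distance exactly r from the centre are A, B, D — 3 points.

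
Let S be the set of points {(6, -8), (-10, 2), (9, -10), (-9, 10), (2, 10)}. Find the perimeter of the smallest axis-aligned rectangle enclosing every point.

Width = max x − min x = 9 − (-10) = 19.
Height = max y − min y = 10 − (-10) = 20.
Perimeter = 2(19 + 20) = 78.

78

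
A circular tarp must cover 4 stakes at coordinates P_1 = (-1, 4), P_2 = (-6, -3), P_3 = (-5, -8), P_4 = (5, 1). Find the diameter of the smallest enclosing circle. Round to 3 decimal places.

A smallest enclosing disk is always determined by at most three of the input points on its boundary.
The minimum enclosing circle is determined by three boundary points: P_1, P_3, P_4.
Their circumcentre is (-9/14, -39/14) with r² = 4525/98.
The farthest remaining point P_2 is at distance² 2817/98 ≤ 4525/98.
Diameter = 2r = 2√(4525/98) ≈ 13.590.

13.590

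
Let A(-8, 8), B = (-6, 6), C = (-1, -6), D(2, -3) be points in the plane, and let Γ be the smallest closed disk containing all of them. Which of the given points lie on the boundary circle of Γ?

The minimum enclosing circle of a finite set is fixed by two of the points (as a diameter) or three (as a circumcircle).
The farthest pair is A–C with squared distance 245. The circle on this segment as diameter has centre (-4.5, 1) and r² = 245/4 = 61.25.
Check B: distance² to centre = 27.25 ≤ 61.25, so it lies inside.
All remaining points lie in this disk, and no smaller disk contains both endpoints, so this is the minimum enclosing circle.
The points at distance exactly r from the centre are A, C — 2 points.

A, C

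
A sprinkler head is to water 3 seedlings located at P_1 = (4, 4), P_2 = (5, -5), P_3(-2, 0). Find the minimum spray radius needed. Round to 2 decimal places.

Side lengths²: P_1P_2² = 82, P_1P_3² = 52, P_2P_3² = 74.
Since P_1P_2² = 82 < 74 + 52 = 126, the triangle is acute, so the smallest enclosing circle is the circumcircle.
Circumcentre = (81/29, -20/29), r² = 19721/841.
r = √(19721/841) ≈ 4.84.

4.84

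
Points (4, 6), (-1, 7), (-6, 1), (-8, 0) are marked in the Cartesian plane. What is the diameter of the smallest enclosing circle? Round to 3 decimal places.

13.416

The farthest pair is (4, 6)–(-8, 0) with squared distance 180. The circle on this segment as diameter has centre (-2, 3) and r² = 180/4 = 45.
Check (-1, 7): distance² to centre = 17 ≤ 45, so it lies inside.
All remaining points lie in this disk, and no smaller disk contains both endpoints, so this is the minimum enclosing circle.
Diameter = 2r = 2√45 ≈ 13.416.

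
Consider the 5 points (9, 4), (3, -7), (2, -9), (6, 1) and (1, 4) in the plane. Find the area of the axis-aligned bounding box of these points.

104

x ranges over [1, 9], width 8.
y ranges over [-9, 4], height 13.
Area = 8 × 13 = 104.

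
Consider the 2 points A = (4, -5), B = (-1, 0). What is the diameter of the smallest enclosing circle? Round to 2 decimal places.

7.07

The smallest circle enclosing two points has them as diameter endpoints.
Centre = midpoint = (1.5, -2.5); r² = |AB|²/4 = 50/4 = 12.5.
Diameter = 2r = 2√(12.5) ≈ 7.07.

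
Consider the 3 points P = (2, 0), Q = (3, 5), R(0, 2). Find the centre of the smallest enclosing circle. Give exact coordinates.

Side lengths²: PQ² = 26, PR² = 8, QR² = 18.
Since PQ² = 26 ≥ 18 + 8 = 26, the angle opposite PQ is not acute, so the smallest enclosing circle has PQ as diameter.
Centre = midpoint of PQ = (2.5, 2.5), r² = 26/4 = 6.5.
Centre = (2.5, 2.5).

(2.5, 2.5)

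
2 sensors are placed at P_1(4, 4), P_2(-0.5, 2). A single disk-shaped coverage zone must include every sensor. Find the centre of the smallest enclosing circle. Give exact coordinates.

The smallest circle enclosing two points has them as diameter endpoints.
Centre = midpoint = (1.75, 3); r² = |P_1P_2|²/4 = 24.25/4 = 6.0625.
Centre = (1.75, 3).

(1.75, 3)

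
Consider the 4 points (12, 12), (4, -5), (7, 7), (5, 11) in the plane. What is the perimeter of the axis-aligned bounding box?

Width = max x − min x = 12 − 4 = 8.
Height = max y − min y = 12 − (-5) = 17.
Perimeter = 2(8 + 17) = 50.

50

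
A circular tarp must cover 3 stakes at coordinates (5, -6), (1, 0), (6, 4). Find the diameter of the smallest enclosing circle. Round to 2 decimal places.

Call the three points A, B, C in the order given.
Side lengths²: AB² = 52, AC² = 101, BC² = 41.
Since AC² = 101 ≥ 52 + 41 = 93, the angle opposite AC is not acute, so the smallest enclosing circle has AC as diameter.
Centre = midpoint of AC = (5.5, -1), r² = 101/4 = 25.25.
Diameter = 2r = 2√(25.25) ≈ 10.05.

10.05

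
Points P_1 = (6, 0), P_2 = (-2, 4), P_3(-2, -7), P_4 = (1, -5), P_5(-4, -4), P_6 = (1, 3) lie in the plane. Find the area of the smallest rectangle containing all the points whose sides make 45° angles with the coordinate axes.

In coordinates u = x + y, v = x − y the rectangle is axis-aligned; the map (x,y)→(u,v) scales areas by 2.
u-values: 6, 2, -9, -4, -8, 4; range = 6 − (-9) = 15.
v-values: 6, -6, 5, 6, 0, -2; range = 6 − (-6) = 12.
Area = (15 × 12) / 2 = 90.

90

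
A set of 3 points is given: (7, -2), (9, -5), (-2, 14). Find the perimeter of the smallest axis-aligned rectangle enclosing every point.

Width = max x − min x = 9 − (-2) = 11.
Height = max y − min y = 14 − (-5) = 19.
Perimeter = 2(11 + 19) = 60.

60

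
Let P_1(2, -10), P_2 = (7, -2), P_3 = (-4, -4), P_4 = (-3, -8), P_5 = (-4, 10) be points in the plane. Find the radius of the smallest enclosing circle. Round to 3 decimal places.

The farthest pair is P_1–P_5 with squared distance 436. The circle on this segment as diameter has centre (-1, 0) and r² = 436/4 = 109.
Check P_2: distance² to centre = 68 ≤ 109, so it lies inside.
All remaining points lie in this disk, and no smaller disk contains both endpoints, so this is the minimum enclosing circle.
r = √109 ≈ 10.440.

10.440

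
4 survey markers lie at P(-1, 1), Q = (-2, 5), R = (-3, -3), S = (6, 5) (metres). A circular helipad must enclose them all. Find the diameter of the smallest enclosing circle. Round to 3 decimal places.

12.042

A smallest enclosing disk is always determined by at most three of the input points on its boundary.
The farthest pair is R–S with squared distance 145. The circle on this segment as diameter has centre (1.5, 1) and r² = 145/4 = 36.25.
Check P: distance² to centre = 6.25 ≤ 36.25, so it lies inside.
All remaining points lie in this disk, and no smaller disk contains both endpoints, so this is the minimum enclosing circle.
Diameter = 2r = 2√(36.25) ≈ 12.042.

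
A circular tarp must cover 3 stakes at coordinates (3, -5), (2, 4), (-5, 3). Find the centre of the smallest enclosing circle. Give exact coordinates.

Call the three points A, B, C in the order given.
Side lengths²: AB² = 82, AC² = 128, BC² = 50.
Since AC² = 128 < 82 + 50 = 132, the triangle is acute, so the smallest enclosing circle is the circumcircle.
Circumcentre = (-0.875, -0.875), r² = 32.03125.
Centre = (-0.875, -0.875).

(-0.875, -0.875)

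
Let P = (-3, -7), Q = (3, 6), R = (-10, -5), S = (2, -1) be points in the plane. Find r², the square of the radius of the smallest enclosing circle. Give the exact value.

72.5

The minimum enclosing circle of a finite set is fixed by two of the points (as a diameter) or three (as a circumcircle).
The farthest pair is Q–R with squared distance 290. The circle on this segment as diameter has centre (-3.5, 0.5) and r² = 290/4 = 72.5.
Check P: distance² to centre = 56.5 ≤ 72.5, so it lies inside.
All remaining points lie in this disk, and no smaller disk contains both endpoints, so this is the minimum enclosing circle.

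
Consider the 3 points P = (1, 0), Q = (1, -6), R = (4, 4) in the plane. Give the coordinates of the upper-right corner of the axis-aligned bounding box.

x-range [1, 4], y-range [-6, 4].
The upper-right corner is (4, 4).

(4, 4)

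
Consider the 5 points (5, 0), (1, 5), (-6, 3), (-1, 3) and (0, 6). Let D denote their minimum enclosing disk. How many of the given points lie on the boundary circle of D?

2

The minimum enclosing circle of a finite set is fixed by two of the points (as a diameter) or three (as a circumcircle).
The farthest pair is (5, 0)–(-6, 3) with squared distance 130. The circle on this segment as diameter has centre (-0.5, 1.5) and r² = 130/4 = 32.5.
Check (1, 5): distance² to centre = 14.5 ≤ 32.5, so it lies inside.
All remaining points lie in this disk, and no smaller disk contains both endpoints, so this is the minimum enclosing circle.
The points at distance exactly r from the centre are (5, 0), (-6, 3) — 2 points.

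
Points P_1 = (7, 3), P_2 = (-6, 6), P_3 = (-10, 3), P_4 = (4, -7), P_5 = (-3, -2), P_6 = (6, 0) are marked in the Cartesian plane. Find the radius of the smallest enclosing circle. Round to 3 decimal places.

The minimum enclosing circle is determined by three boundary points: P_1, P_3, P_4.
Their circumcentre is (-1.5, 0.1) with r² = 80.66.
The farthest remaining point P_6 is at distance² 56.26 ≤ 80.66.
r = √(80.66) ≈ 8.981.

8.981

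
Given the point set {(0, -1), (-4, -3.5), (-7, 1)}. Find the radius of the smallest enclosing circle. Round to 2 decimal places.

3.64

Call the three points A, B, C in the order given.
Side lengths²: AB² = 22.25, AC² = 53, BC² = 29.25.
Since AC² = 53 ≥ 29.25 + 22.25 = 51.5, the angle opposite AC is not acute, so the smallest enclosing circle has AC as diameter.
Centre = midpoint of AC = (-3.5, 0), r² = 53/4 = 13.25.
r = √(13.25) ≈ 3.64.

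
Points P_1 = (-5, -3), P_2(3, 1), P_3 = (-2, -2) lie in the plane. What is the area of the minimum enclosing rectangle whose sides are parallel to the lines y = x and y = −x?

In coordinates u = x + y, v = x − y the rectangle is axis-aligned; the map (x,y)→(u,v) scales areas by 2.
u-values: -8, 4, -4; range = 4 − (-8) = 12.
v-values: -2, 2, 0; range = 2 − (-2) = 4.
Area = (12 × 4) / 2 = 24.

24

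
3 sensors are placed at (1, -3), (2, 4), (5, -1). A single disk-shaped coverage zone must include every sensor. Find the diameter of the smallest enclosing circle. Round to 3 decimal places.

Call the three points A, B, C in the order given.
Side lengths²: AB² = 50, AC² = 20, BC² = 34.
Since AB² = 50 < 34 + 20 = 54, the triangle is acute, so the smallest enclosing circle is the circumcircle.
Circumcentre = (23/13, 6/13), r² = 2125/169.
Diameter = 2r = 2√(2125/169) ≈ 7.092.

7.092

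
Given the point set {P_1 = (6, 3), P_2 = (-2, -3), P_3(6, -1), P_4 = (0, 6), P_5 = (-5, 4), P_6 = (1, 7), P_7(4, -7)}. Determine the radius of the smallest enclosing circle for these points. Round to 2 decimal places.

7.34

A smallest enclosing disk is always determined by at most three of the input points on its boundary.
The minimum enclosing circle is determined by three boundary points: P_5, P_6, P_7.
Their circumcentre is (57/62, -21/62) with r² = 103525/1922.
The farthest remaining point P_4 is at distance² 78849/1922 ≤ 103525/1922.
r = √(103525/1922) ≈ 7.34.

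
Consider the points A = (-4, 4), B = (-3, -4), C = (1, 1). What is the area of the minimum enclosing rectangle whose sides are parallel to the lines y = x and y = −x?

40.5

In coordinates u = x + y, v = x − y the rectangle is axis-aligned; the map (x,y)→(u,v) scales areas by 2.
u-values: 0, -7, 2; range = 2 − (-7) = 9.
v-values: -8, 1, 0; range = 1 − (-8) = 9.
Area = (9 × 9) / 2 = 40.5.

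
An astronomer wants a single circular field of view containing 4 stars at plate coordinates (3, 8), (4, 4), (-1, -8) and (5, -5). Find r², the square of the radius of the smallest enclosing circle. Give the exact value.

68

By Welzl's lemma the MEC is supported by two points (diametrically opposite) or three points (on a circumcircle).
The farthest pair is (3, 8)–(-1, -8) with squared distance 272. The circle on this segment as diameter has centre (1, 0) and r² = 272/4 = 68.
Check (4, 4): distance² to centre = 25 ≤ 68, so it lies inside.
All remaining points lie in this disk, and no smaller disk contains both endpoints, so this is the minimum enclosing circle.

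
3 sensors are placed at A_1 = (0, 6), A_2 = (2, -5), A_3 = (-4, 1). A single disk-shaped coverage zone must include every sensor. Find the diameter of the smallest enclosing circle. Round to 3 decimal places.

11.180

Side lengths²: A_1A_2² = 125, A_1A_3² = 41, A_2A_3² = 72.
Since A_1A_2² = 125 ≥ 72 + 41 = 113, the angle opposite A_1A_2 is not acute, so the smallest enclosing circle has A_1A_2 as diameter.
Centre = midpoint of A_1A_2 = (1, 0.5), r² = 125/4 = 31.25.
Diameter = 2r = 2√(31.25) ≈ 11.180.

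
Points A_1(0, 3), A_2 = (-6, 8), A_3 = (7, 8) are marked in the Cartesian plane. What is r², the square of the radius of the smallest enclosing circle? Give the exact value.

Side lengths²: A_1A_2² = 61, A_1A_3² = 74, A_2A_3² = 169.
Since A_2A_3² = 169 ≥ 74 + 61 = 135, the angle opposite A_2A_3 is not acute, so the smallest enclosing circle has A_2A_3 as diameter.
Centre = midpoint of A_2A_3 = (0.5, 8), r² = 169/4 = 42.25.

42.25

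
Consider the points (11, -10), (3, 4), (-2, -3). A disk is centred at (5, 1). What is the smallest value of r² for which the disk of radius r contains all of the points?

157

The required radius is the distance from (5, 1) to the farthest point.
Squared distances: 157, 13, 65.
Maximum is 157, attained at (11, -10).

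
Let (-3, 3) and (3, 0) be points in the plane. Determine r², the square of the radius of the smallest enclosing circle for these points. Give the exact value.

The smallest circle enclosing two points has them as diameter endpoints.
Centre = midpoint = (0, 1.5); r² = |(-3, 3)−(3, 0)|²/4 = 45/4 = 11.25.

11.25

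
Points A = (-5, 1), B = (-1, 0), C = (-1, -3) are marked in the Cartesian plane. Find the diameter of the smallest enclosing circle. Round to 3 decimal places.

5.657

Side lengths²: AB² = 17, AC² = 32, BC² = 9.
Since AC² = 32 ≥ 17 + 9 = 26, the angle opposite AC is not acute, so the smallest enclosing circle has AC as diameter.
Centre = midpoint of AC = (-3, -1), r² = 32/4 = 8.
Diameter = 2r = 2√8 ≈ 5.657.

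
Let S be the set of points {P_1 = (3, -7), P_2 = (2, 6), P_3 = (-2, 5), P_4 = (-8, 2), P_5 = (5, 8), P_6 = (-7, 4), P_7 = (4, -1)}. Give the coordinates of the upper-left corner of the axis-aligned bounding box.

x-range [-8, 5], y-range [-7, 8].
The upper-left corner is (-8, 8).

(-8, 8)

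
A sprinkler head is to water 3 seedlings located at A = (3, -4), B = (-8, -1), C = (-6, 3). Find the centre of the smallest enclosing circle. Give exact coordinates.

(-2.2, -1.4)

Side lengths²: AB² = 130, AC² = 130, BC² = 20.
Since AC² = 130 < 130 + 20 = 150, the triangle is acute, so the smallest enclosing circle is the circumcircle.
Circumcentre = (-2.2, -1.4), r² = 33.8.
Centre = (-2.2, -1.4).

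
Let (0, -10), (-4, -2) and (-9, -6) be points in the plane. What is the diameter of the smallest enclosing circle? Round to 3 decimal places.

Call the three points A, B, C in the order given.
Side lengths²: AB² = 80, AC² = 97, BC² = 41.
Since AC² = 97 < 80 + 41 = 121, the triangle is acute, so the smallest enclosing circle is the circumcircle.
Circumcentre = (-57/14, -197/28), r² = 19885/784.
Diameter = 2r = 2√(19885/784) ≈ 10.072.

10.072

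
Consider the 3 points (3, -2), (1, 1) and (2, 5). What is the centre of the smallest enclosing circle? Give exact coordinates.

Call the three points A, B, C in the order given.
Side lengths²: AB² = 13, AC² = 50, BC² = 17.
Since AC² = 50 ≥ 17 + 13 = 30, the angle opposite AC is not acute, so the smallest enclosing circle has AC as diameter.
Centre = midpoint of AC = (2.5, 1.5), r² = 50/4 = 12.5.
Centre = (2.5, 1.5).

(2.5, 1.5)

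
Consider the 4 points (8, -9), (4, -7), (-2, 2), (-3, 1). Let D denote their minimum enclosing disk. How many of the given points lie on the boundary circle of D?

The minimum enclosing circle is determined by three boundary points: (8, -9), (-2, 2), (-3, 1).
Their circumcentre is (115/42, -157/42) with r² = 48841/882.
The farthest remaining point (4, -7) is at distance² 10789/882 ≤ 48841/882.
The points at distance exactly r from the centre are (8, -9), (-2, 2), (-3, 1) — 3 points.

3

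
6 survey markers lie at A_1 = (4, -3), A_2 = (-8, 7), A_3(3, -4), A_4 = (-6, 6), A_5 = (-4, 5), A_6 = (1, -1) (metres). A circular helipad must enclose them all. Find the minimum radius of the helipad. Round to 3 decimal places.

The minimum enclosing circle of a finite set is fixed by two of the points (as a diameter) or three (as a circumcircle).
The farthest pair is A_1–A_2 with squared distance 244. The circle on this segment as diameter has centre (-2, 2) and r² = 244/4 = 61.
Check A_3: distance² to centre = 61 ≤ 61, so it lies inside.
All remaining points lie in this disk, and no smaller disk contains both endpoints, so this is the minimum enclosing circle.
r = √61 ≈ 7.810.

7.810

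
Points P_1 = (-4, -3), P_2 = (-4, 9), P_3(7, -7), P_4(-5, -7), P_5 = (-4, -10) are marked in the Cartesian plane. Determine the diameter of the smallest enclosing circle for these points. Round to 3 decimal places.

20.126

The minimum enclosing circle is determined by three boundary points: P_2, P_3, P_5.
Their circumcentre is (-15/22, -0.5) with r² = 24505/242.
The farthest remaining point P_4 is at distance² 14737/242 ≤ 24505/242.
Diameter = 2r = 2√(24505/242) ≈ 20.126.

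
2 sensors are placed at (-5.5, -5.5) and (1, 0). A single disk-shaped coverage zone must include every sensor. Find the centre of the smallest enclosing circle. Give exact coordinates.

The smallest circle enclosing two points has them as diameter endpoints.
Centre = midpoint = (-2.25, -2.75); r² = |(-5.5, -5.5)−(1, 0)|²/4 = 72.5/4 = 18.125.
Centre = (-2.25, -2.75).

(-2.25, -2.75)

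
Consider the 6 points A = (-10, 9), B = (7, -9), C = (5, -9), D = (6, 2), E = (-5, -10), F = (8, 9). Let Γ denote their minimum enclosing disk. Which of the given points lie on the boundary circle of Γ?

By Welzl's lemma the MEC is supported by two points (diametrically opposite) or three points (on a circumcircle).
The minimum enclosing circle is determined by three boundary points: A, B, F.
Their circumcentre is (-1, 17/36) with r² = 199225/1296.
The farthest remaining point C is at distance² 162937/1296 ≤ 199225/1296.
The points at distance exactly r from the centre are A, B, F — 3 points.

A, B, F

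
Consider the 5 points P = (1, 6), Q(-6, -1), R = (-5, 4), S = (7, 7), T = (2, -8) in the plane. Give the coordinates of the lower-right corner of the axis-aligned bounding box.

(7, -8)

x-range [-6, 7], y-range [-8, 7].
The lower-right corner is (7, -8).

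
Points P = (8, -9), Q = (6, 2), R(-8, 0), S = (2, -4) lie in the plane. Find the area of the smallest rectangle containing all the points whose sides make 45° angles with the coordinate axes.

200

In coordinates u = x + y, v = x − y the rectangle is axis-aligned; the map (x,y)→(u,v) scales areas by 2.
u-values: -1, 8, -8, -2; range = 8 − (-8) = 16.
v-values: 17, 4, -8, 6; range = 17 − (-8) = 25.
Area = (16 × 25) / 2 = 200.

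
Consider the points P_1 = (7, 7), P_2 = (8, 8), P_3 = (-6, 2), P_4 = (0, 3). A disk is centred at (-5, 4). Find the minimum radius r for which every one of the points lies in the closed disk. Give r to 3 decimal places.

13.601

The required radius is the distance from (-5, 4) to the farthest point.
Squared distances: 153, 185, 5, 26.
Maximum is 185, attained at P_2.
r = √185 ≈ 13.601.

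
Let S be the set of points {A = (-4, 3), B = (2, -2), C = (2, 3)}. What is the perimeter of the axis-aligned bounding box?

Width = max x − min x = 2 − (-4) = 6.
Height = max y − min y = 3 − (-2) = 5.
Perimeter = 2(6 + 5) = 22.

22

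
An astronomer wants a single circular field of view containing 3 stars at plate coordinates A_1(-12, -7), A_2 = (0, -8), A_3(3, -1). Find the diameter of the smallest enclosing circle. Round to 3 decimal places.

16.155

Side lengths²: A_1A_2² = 145, A_1A_3² = 261, A_2A_3² = 58.
Since A_1A_3² = 261 ≥ 145 + 58 = 203, the angle opposite A_1A_3 is not acute, so the smallest enclosing circle has A_1A_3 as diameter.
Centre = midpoint of A_1A_3 = (-4.5, -4), r² = 261/4 = 65.25.
Diameter = 2r = 2√(65.25) ≈ 16.155.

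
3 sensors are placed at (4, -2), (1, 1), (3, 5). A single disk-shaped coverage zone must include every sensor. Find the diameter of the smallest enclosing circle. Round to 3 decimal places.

Call the three points A, B, C in the order given.
Side lengths²: AB² = 18, AC² = 50, BC² = 20.
Since AC² = 50 ≥ 20 + 18 = 38, the angle opposite AC is not acute, so the smallest enclosing circle has AC as diameter.
Centre = midpoint of AC = (3.5, 1.5), r² = 50/4 = 12.5.
Diameter = 2r = 2√(12.5) ≈ 7.071.

7.071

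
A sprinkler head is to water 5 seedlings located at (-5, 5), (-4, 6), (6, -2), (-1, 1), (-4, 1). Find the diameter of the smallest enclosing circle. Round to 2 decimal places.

13.04

The farthest pair is (-5, 5)–(6, -2) with squared distance 170. The circle on this segment as diameter has centre (0.5, 1.5) and r² = 170/4 = 42.5.
Check (-4, 6): distance² to centre = 40.5 ≤ 42.5, so it lies inside.
All remaining points lie in this disk, and no smaller disk contains both endpoints, so this is the minimum enclosing circle.
Diameter = 2r = 2√(42.5) ≈ 13.04.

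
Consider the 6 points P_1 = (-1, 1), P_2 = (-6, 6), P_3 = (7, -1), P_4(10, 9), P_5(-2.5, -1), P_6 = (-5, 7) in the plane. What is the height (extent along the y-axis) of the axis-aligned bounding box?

10

max y = 9, min y = -1, so height = 10.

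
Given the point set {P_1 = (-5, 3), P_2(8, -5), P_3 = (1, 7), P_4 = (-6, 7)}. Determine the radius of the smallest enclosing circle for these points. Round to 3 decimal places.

The farthest pair is P_2–P_4 with squared distance 340. The circle on this segment as diameter has centre (1, 1) and r² = 340/4 = 85.
Check P_1: distance² to centre = 40 ≤ 85, so it lies inside.
All remaining points lie in this disk, and no smaller disk contains both endpoints, so this is the minimum enclosing circle.
r = √85 ≈ 9.220.

9.220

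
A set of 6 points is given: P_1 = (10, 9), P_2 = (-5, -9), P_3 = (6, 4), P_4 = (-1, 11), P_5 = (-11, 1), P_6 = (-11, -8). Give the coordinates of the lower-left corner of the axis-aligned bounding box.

x-range [-11, 10], y-range [-9, 11].
The lower-left corner is (-11, -9).

(-11, -9)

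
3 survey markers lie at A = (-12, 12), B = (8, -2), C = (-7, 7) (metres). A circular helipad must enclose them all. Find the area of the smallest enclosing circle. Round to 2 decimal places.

Side lengths²: AB² = 596, AC² = 50, BC² = 306.
Since AB² = 596 ≥ 306 + 50 = 356, the angle opposite AB is not acute, so the smallest enclosing circle has AB as diameter.
Centre = midpoint of AB = (-2, 5), r² = 596/4 = 149.
Area = π·r² = π·149 ≈ 468.10.

468.10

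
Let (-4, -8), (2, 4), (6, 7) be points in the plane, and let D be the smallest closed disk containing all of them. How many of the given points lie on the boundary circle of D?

2

Call the three points A, B, C in the order given.
Side lengths²: AB² = 180, AC² = 325, BC² = 25.
Since AC² = 325 ≥ 180 + 25 = 205, the angle opposite AC is not acute, so the smallest enclosing circle has AC as diameter.
Centre = midpoint of AC = (1, -0.5), r² = 325/4 = 81.25.
The points at distance exactly r from the centre are (-4, -8), (6, 7) — 2 points.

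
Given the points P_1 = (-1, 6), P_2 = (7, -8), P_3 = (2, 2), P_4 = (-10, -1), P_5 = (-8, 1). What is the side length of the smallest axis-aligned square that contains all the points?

17

The bounding box has width 17 and height 14.
An axis-aligned square enclosing the set must have side ≥ max(width, height).
So the minimum side is max(17, 14) = 17.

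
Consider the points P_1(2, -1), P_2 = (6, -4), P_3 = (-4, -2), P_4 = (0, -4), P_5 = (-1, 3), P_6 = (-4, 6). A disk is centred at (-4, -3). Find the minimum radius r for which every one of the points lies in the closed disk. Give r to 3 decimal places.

10.050

The required radius is the distance from (-4, -3) to the farthest point.
Squared distances: 40, 101, 1, 17, 45, 81.
Maximum is 101, attained at P_2.
r = √101 ≈ 10.050.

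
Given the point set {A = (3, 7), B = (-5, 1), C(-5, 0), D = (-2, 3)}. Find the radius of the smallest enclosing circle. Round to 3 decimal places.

5.315

The farthest pair is A–C with squared distance 113. The circle on this segment as diameter has centre (-1, 3.5) and r² = 113/4 = 28.25.
Check B: distance² to centre = 22.25 ≤ 28.25, so it lies inside.
All remaining points lie in this disk, and no smaller disk contains both endpoints, so this is the minimum enclosing circle.
r = √(28.25) ≈ 5.315.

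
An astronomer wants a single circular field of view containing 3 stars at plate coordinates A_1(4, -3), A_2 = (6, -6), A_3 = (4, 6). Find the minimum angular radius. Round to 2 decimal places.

6.08

Side lengths²: A_1A_2² = 13, A_1A_3² = 81, A_2A_3² = 148.
Since A_2A_3² = 148 ≥ 81 + 13 = 94, the angle opposite A_2A_3 is not acute, so the smallest enclosing circle has A_2A_3 as diameter.
Centre = midpoint of A_2A_3 = (5, 0), r² = 148/4 = 37.
r = √37 ≈ 6.08.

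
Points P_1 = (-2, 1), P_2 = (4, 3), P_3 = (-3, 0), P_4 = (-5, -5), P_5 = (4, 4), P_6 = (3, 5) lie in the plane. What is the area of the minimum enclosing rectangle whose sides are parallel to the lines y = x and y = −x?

In coordinates u = x + y, v = x − y the rectangle is axis-aligned; the map (x,y)→(u,v) scales areas by 2.
u-values: -1, 7, -3, -10, 8, 8; range = 8 − (-10) = 18.
v-values: -3, 1, -3, 0, 0, -2; range = 1 − (-3) = 4.
Area = (18 × 4) / 2 = 36.

36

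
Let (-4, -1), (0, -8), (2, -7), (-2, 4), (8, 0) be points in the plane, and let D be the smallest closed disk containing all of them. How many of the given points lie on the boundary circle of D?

3

A smallest enclosing disk is always determined by at most three of the input points on its boundary.
The minimum enclosing circle is determined by three boundary points: (0, -8), (-2, 4), (8, 0).
Their circumcentre is (11/7, -11/7) with r² = 2146/49.
The farthest remaining point (-4, -1) is at distance² 1537/49 ≤ 2146/49.
The points at distance exactly r from the centre are (0, -8), (-2, 4), (8, 0) — 3 points.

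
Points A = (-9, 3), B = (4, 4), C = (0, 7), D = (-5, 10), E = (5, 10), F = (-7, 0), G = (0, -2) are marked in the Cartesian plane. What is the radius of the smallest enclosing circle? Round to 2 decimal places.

7.88

By Welzl's lemma the MEC is supported by two points (diametrically opposite) or three points (on a circumcircle).
The minimum enclosing circle is determined by three boundary points: A, E, G.
Their circumcentre is (-61/38, 217/38) with r² = 44785/722.
The farthest remaining point F is at distance² 44557/722 ≤ 44785/722.
r = √(44785/722) ≈ 7.88.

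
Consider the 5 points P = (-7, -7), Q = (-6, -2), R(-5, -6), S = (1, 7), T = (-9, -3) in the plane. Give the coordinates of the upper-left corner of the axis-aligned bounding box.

x-range [-9, 1], y-range [-7, 7].
The upper-left corner is (-9, 7).

(-9, 7)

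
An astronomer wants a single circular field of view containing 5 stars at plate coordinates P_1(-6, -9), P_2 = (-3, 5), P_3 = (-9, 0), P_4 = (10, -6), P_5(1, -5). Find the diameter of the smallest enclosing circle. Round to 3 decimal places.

A smallest enclosing disk is always determined by at most three of the input points on its boundary.
The farthest pair is P_3–P_4 with squared distance 397. The circle on this segment as diameter has centre (0.5, -3) and r² = 397/4 = 99.25.
Check P_1: distance² to centre = 78.25 ≤ 99.25, so it lies inside.
All remaining points lie in this disk, and no smaller disk contains both endpoints, so this is the minimum enclosing circle.
Diameter = 2r = 2√(99.25) ≈ 19.925.

19.925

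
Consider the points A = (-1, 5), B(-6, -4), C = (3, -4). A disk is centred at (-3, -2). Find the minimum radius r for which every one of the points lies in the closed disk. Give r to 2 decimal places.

7.28

The required radius is the distance from (-3, -2) to the farthest point.
Squared distances: 53, 13, 40.
Maximum is 53, attained at A.
r = √53 ≈ 7.28.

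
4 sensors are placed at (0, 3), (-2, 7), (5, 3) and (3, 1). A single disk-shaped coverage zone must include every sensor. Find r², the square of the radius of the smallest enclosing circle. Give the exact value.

3965/242

A smallest enclosing disk is always determined by at most three of the input points on its boundary.
The minimum enclosing circle is determined by three boundary points: (-2, 7), (5, 3), (3, 1).
Their circumcentre is (29/22, 103/22) with r² = 3965/242.
The farthest remaining point (0, 3) is at distance² 1105/242 ≤ 3965/242.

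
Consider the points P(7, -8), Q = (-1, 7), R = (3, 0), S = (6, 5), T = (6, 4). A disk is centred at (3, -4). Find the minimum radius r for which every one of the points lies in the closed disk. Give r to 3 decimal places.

The required radius is the distance from (3, -4) to the farthest point.
Squared distances: 32, 137, 16, 90, 73.
Maximum is 137, attained at Q.
r = √137 ≈ 11.705.

11.705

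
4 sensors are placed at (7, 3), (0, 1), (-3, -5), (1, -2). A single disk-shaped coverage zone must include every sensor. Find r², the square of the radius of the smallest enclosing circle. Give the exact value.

The minimum enclosing circle of a finite set is fixed by two of the points (as a diameter) or three (as a circumcircle).
The farthest pair is (7, 3)–(-3, -5) with squared distance 164. The circle on this segment as diameter has centre (2, -1) and r² = 164/4 = 41.
Check (0, 1): distance² to centre = 8 ≤ 41, so it lies inside.
All remaining points lie in this disk, and no smaller disk contains both endpoints, so this is the minimum enclosing circle.

41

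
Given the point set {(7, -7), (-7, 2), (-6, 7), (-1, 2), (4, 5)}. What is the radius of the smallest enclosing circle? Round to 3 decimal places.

9.552

A smallest enclosing disk is always determined by at most three of the input points on its boundary.
The farthest pair is (7, -7)–(-6, 7) with squared distance 365. The circle on this segment as diameter has centre (0.5, 0) and r² = 365/4 = 91.25.
Check (-7, 2): distance² to centre = 60.25 ≤ 91.25, so it lies inside.
All remaining points lie in this disk, and no smaller disk contains both endpoints, so this is the minimum enclosing circle.
r = √(91.25) ≈ 9.552.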